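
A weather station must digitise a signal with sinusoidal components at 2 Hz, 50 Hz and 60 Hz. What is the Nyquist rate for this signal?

120 Hz

Highest-frequency component: 60 Hz.
Nyquist rate = 2 × 60 Hz = 120 Hz.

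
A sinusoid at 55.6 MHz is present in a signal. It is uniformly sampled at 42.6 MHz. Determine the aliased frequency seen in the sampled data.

55.6 MHz mod fs = 13 MHz.
13 MHz ≤ fs/2 = 21.3 MHz, appears at 13 MHz.

13 MHz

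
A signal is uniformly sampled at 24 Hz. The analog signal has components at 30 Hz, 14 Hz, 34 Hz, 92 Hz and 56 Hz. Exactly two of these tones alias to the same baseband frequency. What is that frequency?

fs/2 = 12 Hz.
30 Hz mod fs = 6 Hz.
6 Hz ≤ fs/2 = 12 Hz, appears at 6 Hz.
14 Hz > fs/2 = 12 Hz, folds to fs − 14 Hz = 10 Hz.
34 Hz mod fs = 10 Hz.
10 Hz ≤ fs/2 = 12 Hz, appears at 10 Hz.
92 Hz mod fs = 20 Hz.
20 Hz > fs/2 = 12 Hz, folds to fs − 20 Hz = 4 Hz.
56 Hz mod fs = 8 Hz.
8 Hz ≤ fs/2 = 12 Hz, appears at 8 Hz.
14 Hz and 34 Hz both map to 10 Hz.

10 Hz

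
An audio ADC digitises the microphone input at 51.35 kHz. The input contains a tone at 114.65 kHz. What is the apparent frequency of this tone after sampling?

11.95 kHz

114.65 kHz mod fs = 11.95 kHz.
11.95 kHz ≤ fs/2 = 25.675 kHz, appears at 11.95 kHz.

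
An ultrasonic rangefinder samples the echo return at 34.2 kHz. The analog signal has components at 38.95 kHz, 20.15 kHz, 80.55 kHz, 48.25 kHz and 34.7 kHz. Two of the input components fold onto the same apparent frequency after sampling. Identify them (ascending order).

20.15 kHz, 48.25 kHz

fs/2 = 17.1 kHz.
38.95 kHz mod fs = 4.75 kHz.
4.75 kHz ≤ fs/2 = 17.1 kHz, appears at 4.75 kHz.
20.15 kHz > fs/2 = 17.1 kHz, folds to fs − 20.15 kHz = 14.05 kHz.
80.55 kHz mod fs = 12.15 kHz.
12.15 kHz ≤ fs/2 = 17.1 kHz, appears at 12.15 kHz.
48.25 kHz mod fs = 14.05 kHz.
14.05 kHz ≤ fs/2 = 17.1 kHz, appears at 14.05 kHz.
34.7 kHz mod fs = 0.5 kHz.
0.5 kHz ≤ fs/2 = 17.1 kHz, appears at 0.5 kHz.
20.15 kHz and 48.25 kHz both map to 14.05 kHz.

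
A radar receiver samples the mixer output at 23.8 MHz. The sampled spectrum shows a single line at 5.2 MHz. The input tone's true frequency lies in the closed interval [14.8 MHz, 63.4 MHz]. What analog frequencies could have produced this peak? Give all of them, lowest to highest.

Frequencies that alias to 5.2 MHz are k·fs ± 5.2 MHz for integer k ≥ 0.
k=0: 5.2 MHz.
k=1: 18.6 MHz, 29 MHz.
k=2: 42.4 MHz, 52.8 MHz.
k=3: 66.2 MHz, 76.6 MHz.
Within [14.8 MHz, 63.4 MHz]: 18.6 MHz, 29 MHz, 42.4 MHz, 52.8 MHz.

18.6 MHz, 29 MHz, 42.4 MHz, 52.8 MHz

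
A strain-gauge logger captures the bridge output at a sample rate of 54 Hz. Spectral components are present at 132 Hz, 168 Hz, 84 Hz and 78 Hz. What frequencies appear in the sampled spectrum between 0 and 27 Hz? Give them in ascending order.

fs/2 = 27 Hz.
132 Hz mod fs = 24 Hz.
24 Hz ≤ fs/2 = 27 Hz, appears at 24 Hz.
168 Hz mod fs = 6 Hz.
6 Hz ≤ fs/2 = 27 Hz, appears at 6 Hz.
84 Hz mod fs = 30 Hz.
30 Hz > fs/2 = 27 Hz, folds to fs − 30 Hz = 24 Hz.
78 Hz mod fs = 24 Hz.
24 Hz ≤ fs/2 = 27 Hz, appears at 24 Hz.
Distinct values: {6 Hz, 24 Hz}.

6 Hz, 24 Hz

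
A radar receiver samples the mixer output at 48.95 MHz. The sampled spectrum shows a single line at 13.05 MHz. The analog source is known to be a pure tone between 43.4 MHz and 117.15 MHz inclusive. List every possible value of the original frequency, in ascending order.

Frequencies that alias to 13.05 MHz are k·fs ± 13.05 MHz for integer k ≥ 0.
k=0: 13.05 MHz.
k=1: 35.9 MHz, 62 MHz.
k=2: 84.85 MHz, 110.95 MHz.
k=3: 133.8 MHz, 159.9 MHz.
Within [43.4 MHz, 117.15 MHz]: 62 MHz, 84.85 MHz, 110.95 MHz.

62 MHz, 84.85 MHz, 110.95 MHz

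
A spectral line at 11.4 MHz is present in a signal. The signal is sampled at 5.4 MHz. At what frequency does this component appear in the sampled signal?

11.4 MHz mod fs = 0.6 MHz.
0.6 MHz ≤ fs/2 = 2.7 MHz, appears at 0.6 MHz.

0.6 MHz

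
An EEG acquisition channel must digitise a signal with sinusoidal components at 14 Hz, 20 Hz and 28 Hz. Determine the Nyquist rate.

Highest-frequency component: 28 Hz.
Nyquist rate = 2 × 28 Hz = 56 Hz.

56 Hz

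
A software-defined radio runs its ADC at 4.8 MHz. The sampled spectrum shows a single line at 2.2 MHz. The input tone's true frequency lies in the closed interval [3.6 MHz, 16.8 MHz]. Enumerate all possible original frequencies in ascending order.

7 MHz, 7.4 MHz, 11.8 MHz, 12.2 MHz, 16.6 MHz

Frequencies that alias to 2.2 MHz are k·fs ± 2.2 MHz for integer k ≥ 0.
k=0: 2.2 MHz.
k=1: 2.6 MHz, 7 MHz.
k=2: 7.4 MHz, 11.8 MHz.
k=3: 12.2 MHz, 16.6 MHz.
k=4: 17 MHz, 21.4 MHz.
Within [3.6 MHz, 16.8 MHz]: 7 MHz, 7.4 MHz, 11.8 MHz, 12.2 MHz, 16.6 MHz.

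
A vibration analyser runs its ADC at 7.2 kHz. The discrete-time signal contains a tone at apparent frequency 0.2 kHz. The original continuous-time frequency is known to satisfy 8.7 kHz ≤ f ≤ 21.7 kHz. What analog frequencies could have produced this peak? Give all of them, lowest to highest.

14.2 kHz, 14.6 kHz, 21.4 kHz

Frequencies that alias to 0.2 kHz are k·fs ± 0.2 kHz for integer k ≥ 0.
k=0: 0.2 kHz.
k=1: 7 kHz, 7.4 kHz.
k=2: 14.2 kHz, 14.6 kHz.
k=3: 21.4 kHz, 21.8 kHz.
k=4: 28.6 kHz, 29 kHz.
Within [8.7 kHz, 21.7 kHz]: 14.2 kHz, 14.6 kHz, 21.4 kHz.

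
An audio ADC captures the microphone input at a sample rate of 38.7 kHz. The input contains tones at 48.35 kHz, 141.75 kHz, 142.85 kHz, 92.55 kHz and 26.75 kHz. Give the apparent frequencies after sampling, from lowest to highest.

9.65 kHz, 11.95 kHz, 13.05 kHz, 15.15 kHz

fs/2 = 19.35 kHz.
48.35 kHz mod fs = 9.65 kHz.
9.65 kHz ≤ fs/2 = 19.35 kHz, appears at 9.65 kHz.
141.75 kHz mod fs = 25.65 kHz.
25.65 kHz > fs/2 = 19.35 kHz, folds to fs − 25.65 kHz = 13.05 kHz.
142.85 kHz mod fs = 26.75 kHz.
26.75 kHz > fs/2 = 19.35 kHz, folds to fs − 26.75 kHz = 11.95 kHz.
92.55 kHz mod fs = 15.15 kHz.
15.15 kHz ≤ fs/2 = 19.35 kHz, appears at 15.15 kHz.
26.75 kHz > fs/2 = 19.35 kHz, folds to fs − 26.75 kHz = 11.95 kHz.
Distinct values: {9.65 kHz, 11.95 kHz, 13.05 kHz, 15.15 kHz}.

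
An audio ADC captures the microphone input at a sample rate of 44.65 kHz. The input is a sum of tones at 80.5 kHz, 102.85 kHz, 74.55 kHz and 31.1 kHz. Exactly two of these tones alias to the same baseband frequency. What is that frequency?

fs/2 = 22.325 kHz.
80.5 kHz mod fs = 35.85 kHz.
35.85 kHz > fs/2 = 22.325 kHz, folds to fs − 35.85 kHz = 8.8 kHz.
102.85 kHz mod fs = 13.55 kHz.
13.55 kHz ≤ fs/2 = 22.325 kHz, appears at 13.55 kHz.
74.55 kHz mod fs = 29.9 kHz.
29.9 kHz > fs/2 = 22.325 kHz, folds to fs − 29.9 kHz = 14.75 kHz.
31.1 kHz > fs/2 = 22.325 kHz, folds to fs − 31.1 kHz = 13.55 kHz.
31.1 kHz and 102.85 kHz both map to 13.55 kHz.

13.55 kHz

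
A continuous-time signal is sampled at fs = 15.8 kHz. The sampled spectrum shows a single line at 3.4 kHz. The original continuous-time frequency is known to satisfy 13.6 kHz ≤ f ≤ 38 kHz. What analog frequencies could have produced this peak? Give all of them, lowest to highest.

19.2 kHz, 28.2 kHz, 35 kHz

Frequencies that alias to 3.4 kHz are k·fs ± 3.4 kHz for integer k ≥ 0.
k=0: 3.4 kHz.
k=1: 12.4 kHz, 19.2 kHz.
k=2: 28.2 kHz, 35 kHz.
k=3: 44 kHz, 50.8 kHz.
Within [13.6 kHz, 38 kHz]: 19.2 kHz, 28.2 kHz, 35 kHz.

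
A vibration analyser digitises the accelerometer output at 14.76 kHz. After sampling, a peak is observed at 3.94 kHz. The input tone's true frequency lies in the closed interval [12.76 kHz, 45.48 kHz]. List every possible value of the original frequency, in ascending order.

Frequencies that alias to 3.94 kHz are k·fs ± 3.94 kHz for integer k ≥ 0.
k=0: 3.94 kHz.
k=1: 10.82 kHz, 18.7 kHz.
k=2: 25.58 kHz, 33.46 kHz.
k=3: 40.34 kHz, 48.22 kHz.
k=4: 55.1 kHz, 62.98 kHz.
Within [12.76 kHz, 45.48 kHz]: 18.7 kHz, 25.58 kHz, 33.46 kHz, 40.34 kHz.

18.7 kHz, 25.58 kHz, 33.46 kHz, 40.34 kHz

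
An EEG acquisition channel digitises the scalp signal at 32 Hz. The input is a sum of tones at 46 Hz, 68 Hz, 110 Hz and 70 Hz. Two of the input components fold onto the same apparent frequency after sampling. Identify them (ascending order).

fs/2 = 16 Hz.
46 Hz mod fs = 14 Hz.
14 Hz ≤ fs/2 = 16 Hz, appears at 14 Hz.
68 Hz mod fs = 4 Hz.
4 Hz ≤ fs/2 = 16 Hz, appears at 4 Hz.
110 Hz mod fs = 14 Hz.
14 Hz ≤ fs/2 = 16 Hz, appears at 14 Hz.
70 Hz mod fs = 6 Hz.
6 Hz ≤ fs/2 = 16 Hz, appears at 6 Hz.
46 Hz and 110 Hz both map to 14 Hz.

46 Hz, 110 Hz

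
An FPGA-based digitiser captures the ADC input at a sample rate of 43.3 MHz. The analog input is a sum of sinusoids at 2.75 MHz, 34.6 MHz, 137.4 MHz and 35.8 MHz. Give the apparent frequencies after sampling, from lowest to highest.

fs/2 = 21.65 MHz.
2.75 MHz ≤ fs/2 = 21.65 MHz, passes unchanged.
34.6 MHz > fs/2 = 21.65 MHz, folds to fs − 34.6 MHz = 8.7 MHz.
137.4 MHz mod fs = 7.5 MHz.
7.5 MHz ≤ fs/2 = 21.65 MHz, appears at 7.5 MHz.
35.8 MHz > fs/2 = 21.65 MHz, folds to fs − 35.8 MHz = 7.5 MHz.
Distinct values: {2.75 MHz, 7.5 MHz, 8.7 MHz}.

2.75 MHz, 7.5 MHz, 8.7 MHz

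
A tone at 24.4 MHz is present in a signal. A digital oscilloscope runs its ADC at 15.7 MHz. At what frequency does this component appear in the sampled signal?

24.4 MHz mod fs = 8.7 MHz.
8.7 MHz > fs/2 = 7.85 MHz, folds to fs − 8.7 MHz = 7 MHz.

7 MHz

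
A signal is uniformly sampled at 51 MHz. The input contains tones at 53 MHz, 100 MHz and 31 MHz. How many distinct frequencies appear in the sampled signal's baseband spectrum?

fs/2 = 25.5 MHz.
53 MHz mod fs = 2 MHz.
2 MHz ≤ fs/2 = 25.5 MHz, appears at 2 MHz.
100 MHz mod fs = 49 MHz.
49 MHz > fs/2 = 25.5 MHz, folds to fs − 49 MHz = 2 MHz.
31 MHz > fs/2 = 25.5 MHz, folds to fs − 31 MHz = 20 MHz.
Distinct values: {2 MHz, 20 MHz} → 2.

2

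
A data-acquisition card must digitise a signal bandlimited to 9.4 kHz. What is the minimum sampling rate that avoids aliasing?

18.8 kHz

Nyquist rate = 2 × 9.4 kHz = 18.8 kHz.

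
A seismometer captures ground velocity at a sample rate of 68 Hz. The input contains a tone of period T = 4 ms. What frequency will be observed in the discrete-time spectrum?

T = 4 ms → f = 1/T = 250 Hz.
250 Hz mod fs = 46 Hz.
46 Hz > fs/2 = 34 Hz, folds to fs − 46 Hz = 22 Hz.

22 Hz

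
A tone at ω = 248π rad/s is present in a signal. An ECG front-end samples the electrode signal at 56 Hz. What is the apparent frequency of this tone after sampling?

ω = 248π rad/s → f = ω/(2π) = 124 Hz.
124 Hz mod fs = 12 Hz.
12 Hz ≤ fs/2 = 28 Hz, appears at 12 Hz.

12 Hz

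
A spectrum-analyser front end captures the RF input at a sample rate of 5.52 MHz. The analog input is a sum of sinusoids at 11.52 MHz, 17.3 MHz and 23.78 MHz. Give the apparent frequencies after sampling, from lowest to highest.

0.48 MHz, 0.74 MHz, 1.7 MHz

fs/2 = 2.76 MHz.
11.52 MHz mod fs = 0.48 MHz.
0.48 MHz ≤ fs/2 = 2.76 MHz, appears at 0.48 MHz.
17.3 MHz mod fs = 0.74 MHz.
0.74 MHz ≤ fs/2 = 2.76 MHz, appears at 0.74 MHz.
23.78 MHz mod fs = 1.7 MHz.
1.7 MHz ≤ fs/2 = 2.76 MHz, appears at 1.7 MHz.
Distinct values: {0.48 MHz, 0.74 MHz, 1.7 MHz}.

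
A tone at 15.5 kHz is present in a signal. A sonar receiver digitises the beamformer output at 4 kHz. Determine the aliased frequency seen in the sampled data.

0.5 kHz

15.5 kHz mod fs = 3.5 kHz.
3.5 kHz > fs/2 = 2 kHz, folds to fs − 3.5 kHz = 0.5 kHz.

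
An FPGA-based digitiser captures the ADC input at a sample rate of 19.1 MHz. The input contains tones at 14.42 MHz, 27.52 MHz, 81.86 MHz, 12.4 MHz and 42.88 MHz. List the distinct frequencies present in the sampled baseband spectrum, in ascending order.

fs/2 = 9.55 MHz.
14.42 MHz > fs/2 = 9.55 MHz, folds to fs − 14.42 MHz = 4.68 MHz.
27.52 MHz mod fs = 8.42 MHz.
8.42 MHz ≤ fs/2 = 9.55 MHz, appears at 8.42 MHz.
81.86 MHz mod fs = 5.46 MHz.
5.46 MHz ≤ fs/2 = 9.55 MHz, appears at 5.46 MHz.
12.4 MHz > fs/2 = 9.55 MHz, folds to fs − 12.4 MHz = 6.7 MHz.
42.88 MHz mod fs = 4.68 MHz.
4.68 MHz ≤ fs/2 = 9.55 MHz, appears at 4.68 MHz.
Distinct values: {4.68 MHz, 5.46 MHz, 6.7 MHz, 8.42 MHz}.

4.68 MHz, 5.46 MHz, 6.7 MHz, 8.42 MHz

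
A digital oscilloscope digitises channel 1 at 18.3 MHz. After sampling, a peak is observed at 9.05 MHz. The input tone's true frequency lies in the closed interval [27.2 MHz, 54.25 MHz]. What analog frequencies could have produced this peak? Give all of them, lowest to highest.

Frequencies that alias to 9.05 MHz are k·fs ± 9.05 MHz for integer k ≥ 0.
k=0: 9.05 MHz.
k=1: 9.25 MHz, 27.35 MHz.
k=2: 27.55 MHz, 45.65 MHz.
k=3: 45.85 MHz, 63.95 MHz.
k=4: 64.15 MHz, 82.25 MHz.
Within [27.2 MHz, 54.25 MHz]: 27.35 MHz, 27.55 MHz, 45.65 MHz, 45.85 MHz.

27.35 MHz, 27.55 MHz, 45.65 MHz, 45.85 MHz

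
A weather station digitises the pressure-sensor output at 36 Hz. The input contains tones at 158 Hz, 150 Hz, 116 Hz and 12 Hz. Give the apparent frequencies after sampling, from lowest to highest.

6 Hz, 8 Hz, 12 Hz, 14 Hz

fs/2 = 18 Hz.
158 Hz mod fs = 14 Hz.
14 Hz ≤ fs/2 = 18 Hz, appears at 14 Hz.
150 Hz mod fs = 6 Hz.
6 Hz ≤ fs/2 = 18 Hz, appears at 6 Hz.
116 Hz mod fs = 8 Hz.
8 Hz ≤ fs/2 = 18 Hz, appears at 8 Hz.
12 Hz ≤ fs/2 = 18 Hz, passes unchanged.
Distinct values: {6 Hz, 8 Hz, 12 Hz, 14 Hz}.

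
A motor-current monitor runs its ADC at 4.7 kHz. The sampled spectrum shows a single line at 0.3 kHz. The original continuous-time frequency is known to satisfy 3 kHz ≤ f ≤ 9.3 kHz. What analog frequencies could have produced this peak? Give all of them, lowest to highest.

4.4 kHz, 5 kHz, 9.1 kHz

Frequencies that alias to 0.3 kHz are k·fs ± 0.3 kHz for integer k ≥ 0.
k=0: 0.3 kHz.
k=1: 4.4 kHz, 5 kHz.
k=2: 9.1 kHz, 9.7 kHz.
k=3: 13.8 kHz, 14.4 kHz.
Within [3 kHz, 9.3 kHz]: 4.4 kHz, 5 kHz, 9.1 kHz.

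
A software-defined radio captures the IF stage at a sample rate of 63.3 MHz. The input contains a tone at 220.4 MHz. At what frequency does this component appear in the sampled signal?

30.5 MHz

220.4 MHz mod fs = 30.5 MHz.
30.5 MHz ≤ fs/2 = 31.65 MHz, appears at 30.5 MHz.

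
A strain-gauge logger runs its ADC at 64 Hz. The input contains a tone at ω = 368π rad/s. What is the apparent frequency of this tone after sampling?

ω = 368π rad/s → f = ω/(2π) = 184 Hz.
184 Hz mod fs = 56 Hz.
56 Hz > fs/2 = 32 Hz, folds to fs − 56 Hz = 8 Hz.

8 Hz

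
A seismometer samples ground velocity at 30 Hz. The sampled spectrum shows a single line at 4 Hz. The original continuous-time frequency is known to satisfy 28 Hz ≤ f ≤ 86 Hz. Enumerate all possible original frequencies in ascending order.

34 Hz, 56 Hz, 64 Hz, 86 Hz

Frequencies that alias to 4 Hz are k·fs ± 4 Hz for integer k ≥ 0.
k=0: 4 Hz.
k=1: 26 Hz, 34 Hz.
k=2: 56 Hz, 64 Hz.
k=3: 86 Hz, 94 Hz.
k=4: 116 Hz, 124 Hz.
Within [28 Hz, 86 Hz]: 34 Hz, 56 Hz, 64 Hz, 86 Hz.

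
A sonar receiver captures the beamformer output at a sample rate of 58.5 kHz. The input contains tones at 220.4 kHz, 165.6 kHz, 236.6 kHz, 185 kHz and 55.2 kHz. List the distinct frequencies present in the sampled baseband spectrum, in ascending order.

fs/2 = 29.25 kHz.
220.4 kHz mod fs = 44.9 kHz.
44.9 kHz > fs/2 = 29.25 kHz, folds to fs − 44.9 kHz = 13.6 kHz.
165.6 kHz mod fs = 48.6 kHz.
48.6 kHz > fs/2 = 29.25 kHz, folds to fs − 48.6 kHz = 9.9 kHz.
236.6 kHz mod fs = 2.6 kHz.
2.6 kHz ≤ fs/2 = 29.25 kHz, appears at 2.6 kHz.
185 kHz mod fs = 9.5 kHz.
9.5 kHz ≤ fs/2 = 29.25 kHz, appears at 9.5 kHz.
55.2 kHz > fs/2 = 29.25 kHz, folds to fs − 55.2 kHz = 3.3 kHz.
Distinct values: {2.6 kHz, 3.3 kHz, 9.5 kHz, 9.9 kHz, 13.6 kHz}.

2.6 kHz, 3.3 kHz, 9.5 kHz, 9.9 kHz, 13.6 kHz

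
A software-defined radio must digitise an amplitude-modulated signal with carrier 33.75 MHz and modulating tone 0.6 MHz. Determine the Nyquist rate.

68.7 MHz

AM sidebands sit at fc ± fm = 33.15 MHz and 34.35 MHz.
Highest-frequency component: 34.35 MHz.
Nyquist rate = 2 × 34.35 MHz = 68.7 MHz.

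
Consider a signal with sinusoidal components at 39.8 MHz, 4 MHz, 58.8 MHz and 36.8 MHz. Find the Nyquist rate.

Highest-frequency component: 58.8 MHz.
Nyquist rate = 2 × 58.8 MHz = 117.6 MHz.

117.6 MHz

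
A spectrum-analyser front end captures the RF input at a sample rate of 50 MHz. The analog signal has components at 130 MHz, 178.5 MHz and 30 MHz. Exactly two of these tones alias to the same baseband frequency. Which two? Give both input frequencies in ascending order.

fs/2 = 25 MHz.
130 MHz mod fs = 30 MHz.
30 MHz > fs/2 = 25 MHz, folds to fs − 30 MHz = 20 MHz.
178.5 MHz mod fs = 28.5 MHz.
28.5 MHz > fs/2 = 25 MHz, folds to fs − 28.5 MHz = 21.5 MHz.
30 MHz > fs/2 = 25 MHz, folds to fs − 30 MHz = 20 MHz.
30 MHz and 130 MHz both map to 20 MHz.

30 MHz, 130 MHz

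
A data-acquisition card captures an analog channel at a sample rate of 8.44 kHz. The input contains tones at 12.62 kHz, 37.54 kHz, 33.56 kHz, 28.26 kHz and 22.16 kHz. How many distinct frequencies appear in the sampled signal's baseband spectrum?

fs/2 = 4.22 kHz.
12.62 kHz mod fs = 4.18 kHz.
4.18 kHz ≤ fs/2 = 4.22 kHz, appears at 4.18 kHz.
37.54 kHz mod fs = 3.78 kHz.
3.78 kHz ≤ fs/2 = 4.22 kHz, appears at 3.78 kHz.
33.56 kHz mod fs = 8.24 kHz.
8.24 kHz > fs/2 = 4.22 kHz, folds to fs − 8.24 kHz = 0.2 kHz.
28.26 kHz mod fs = 2.94 kHz.
2.94 kHz ≤ fs/2 = 4.22 kHz, appears at 2.94 kHz.
22.16 kHz mod fs = 5.28 kHz.
5.28 kHz > fs/2 = 4.22 kHz, folds to fs − 5.28 kHz = 3.16 kHz.
Distinct values: {0.2 kHz, 2.94 kHz, 3.16 kHz, 3.78 kHz, 4.18 kHz} → 5.

5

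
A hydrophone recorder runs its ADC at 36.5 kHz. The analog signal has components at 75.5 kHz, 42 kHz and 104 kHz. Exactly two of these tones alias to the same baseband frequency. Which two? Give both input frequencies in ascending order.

42 kHz, 104 kHz

fs/2 = 18.25 kHz.
75.5 kHz mod fs = 2.5 kHz.
2.5 kHz ≤ fs/2 = 18.25 kHz, appears at 2.5 kHz.
42 kHz mod fs = 5.5 kHz.
5.5 kHz ≤ fs/2 = 18.25 kHz, appears at 5.5 kHz.
104 kHz mod fs = 31 kHz.
31 kHz > fs/2 = 18.25 kHz, folds to fs − 31 kHz = 5.5 kHz.
42 kHz and 104 kHz both map to 5.5 kHz.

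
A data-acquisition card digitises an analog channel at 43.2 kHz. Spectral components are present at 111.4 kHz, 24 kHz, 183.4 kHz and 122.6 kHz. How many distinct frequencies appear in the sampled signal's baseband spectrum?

fs/2 = 21.6 kHz.
111.4 kHz mod fs = 25 kHz.
25 kHz > fs/2 = 21.6 kHz, folds to fs − 25 kHz = 18.2 kHz.
24 kHz > fs/2 = 21.6 kHz, folds to fs − 24 kHz = 19.2 kHz.
183.4 kHz mod fs = 10.6 kHz.
10.6 kHz ≤ fs/2 = 21.6 kHz, appears at 10.6 kHz.
122.6 kHz mod fs = 36.2 kHz.
36.2 kHz > fs/2 = 21.6 kHz, folds to fs − 36.2 kHz = 7 kHz.
Distinct values: {7 kHz, 10.6 kHz, 18.2 kHz, 19.2 kHz} → 4.

4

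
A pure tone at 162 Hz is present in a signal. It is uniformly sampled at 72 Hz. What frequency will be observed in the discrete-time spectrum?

162 Hz mod fs = 18 Hz.
18 Hz ≤ fs/2 = 36 Hz, appears at 18 Hz.

18 Hz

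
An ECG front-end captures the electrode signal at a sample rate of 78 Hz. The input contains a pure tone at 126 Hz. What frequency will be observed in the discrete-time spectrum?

126 Hz mod fs = 48 Hz.
48 Hz > fs/2 = 39 Hz, folds to fs − 48 Hz = 30 Hz.

30 Hz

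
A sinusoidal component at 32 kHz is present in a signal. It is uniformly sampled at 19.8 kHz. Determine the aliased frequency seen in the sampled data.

32 kHz mod fs = 12.2 kHz.
12.2 kHz > fs/2 = 9.9 kHz, folds to fs − 12.2 kHz = 7.6 kHz.

7.6 kHz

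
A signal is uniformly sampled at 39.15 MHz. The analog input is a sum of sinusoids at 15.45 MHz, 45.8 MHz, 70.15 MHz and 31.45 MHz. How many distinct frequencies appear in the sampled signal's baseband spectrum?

4

fs/2 = 19.575 MHz.
15.45 MHz ≤ fs/2 = 19.575 MHz, passes unchanged.
45.8 MHz mod fs = 6.65 MHz.
6.65 MHz ≤ fs/2 = 19.575 MHz, appears at 6.65 MHz.
70.15 MHz mod fs = 31 MHz.
31 MHz > fs/2 = 19.575 MHz, folds to fs − 31 MHz = 8.15 MHz.
31.45 MHz > fs/2 = 19.575 MHz, folds to fs − 31.45 MHz = 7.7 MHz.
Distinct values: {6.65 MHz, 7.7 MHz, 8.15 MHz, 15.45 MHz} → 4.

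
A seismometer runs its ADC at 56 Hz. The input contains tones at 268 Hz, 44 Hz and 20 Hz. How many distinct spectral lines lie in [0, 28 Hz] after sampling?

2

fs/2 = 28 Hz.
268 Hz mod fs = 44 Hz.
44 Hz > fs/2 = 28 Hz, folds to fs − 44 Hz = 12 Hz.
44 Hz > fs/2 = 28 Hz, folds to fs − 44 Hz = 12 Hz.
20 Hz ≤ fs/2 = 28 Hz, passes unchanged.
Distinct values: {12 Hz, 20 Hz} → 2.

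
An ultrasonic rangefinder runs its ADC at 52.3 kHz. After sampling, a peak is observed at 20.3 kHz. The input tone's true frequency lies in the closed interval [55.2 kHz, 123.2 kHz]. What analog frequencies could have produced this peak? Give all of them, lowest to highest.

72.6 kHz, 84.3 kHz

Frequencies that alias to 20.3 kHz are k·fs ± 20.3 kHz for integer k ≥ 0.
k=0: 20.3 kHz.
k=1: 32 kHz, 72.6 kHz.
k=2: 84.3 kHz, 124.9 kHz.
k=3: 136.6 kHz, 177.2 kHz.
Within [55.2 kHz, 123.2 kHz]: 72.6 kHz, 84.3 kHz.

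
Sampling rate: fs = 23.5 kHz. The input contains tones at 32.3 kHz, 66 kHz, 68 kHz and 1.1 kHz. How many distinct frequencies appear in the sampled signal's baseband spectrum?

4

fs/2 = 11.75 kHz.
32.3 kHz mod fs = 8.8 kHz.
8.8 kHz ≤ fs/2 = 11.75 kHz, appears at 8.8 kHz.
66 kHz mod fs = 19 kHz.
19 kHz > fs/2 = 11.75 kHz, folds to fs − 19 kHz = 4.5 kHz.
68 kHz mod fs = 21 kHz.
21 kHz > fs/2 = 11.75 kHz, folds to fs − 21 kHz = 2.5 kHz.
1.1 kHz ≤ fs/2 = 11.75 kHz, passes unchanged.
Distinct values: {1.1 kHz, 2.5 kHz, 4.5 kHz, 8.8 kHz} → 4.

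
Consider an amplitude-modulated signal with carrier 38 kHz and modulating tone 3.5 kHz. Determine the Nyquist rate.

83 kHz

AM sidebands sit at fc ± fm = 34.5 kHz and 41.5 kHz.
Highest-frequency component: 41.5 kHz.
Nyquist rate = 2 × 41.5 kHz = 83 kHz.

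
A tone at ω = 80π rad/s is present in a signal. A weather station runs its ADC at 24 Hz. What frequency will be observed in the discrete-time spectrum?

8 Hz

ω = 80π rad/s → f = ω/(2π) = 40 Hz.
40 Hz mod fs = 16 Hz.
16 Hz > fs/2 = 12 Hz, folds to fs − 16 Hz = 8 Hz.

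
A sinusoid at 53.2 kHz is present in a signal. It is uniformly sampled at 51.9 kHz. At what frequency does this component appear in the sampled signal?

53.2 kHz mod fs = 1.3 kHz.
1.3 kHz ≤ fs/2 = 25.95 kHz, appears at 1.3 kHz.

1.3 kHz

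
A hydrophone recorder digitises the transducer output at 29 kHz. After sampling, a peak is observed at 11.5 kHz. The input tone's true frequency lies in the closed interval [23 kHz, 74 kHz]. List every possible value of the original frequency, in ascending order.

Frequencies that alias to 11.5 kHz are k·fs ± 11.5 kHz for integer k ≥ 0.
k=0: 11.5 kHz.
k=1: 17.5 kHz, 40.5 kHz.
k=2: 46.5 kHz, 69.5 kHz.
k=3: 75.5 kHz, 98.5 kHz.
Within [23 kHz, 74 kHz]: 40.5 kHz, 46.5 kHz, 69.5 kHz.

40.5 kHz, 46.5 kHz, 69.5 kHz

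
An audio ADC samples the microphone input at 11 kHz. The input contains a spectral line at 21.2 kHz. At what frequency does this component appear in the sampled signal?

0.8 kHz

21.2 kHz mod fs = 10.2 kHz.
10.2 kHz > fs/2 = 5.5 kHz, folds to fs − 10.2 kHz = 0.8 kHz.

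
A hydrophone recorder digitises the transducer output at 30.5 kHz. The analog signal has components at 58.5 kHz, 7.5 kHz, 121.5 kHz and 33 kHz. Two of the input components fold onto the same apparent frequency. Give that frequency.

fs/2 = 15.25 kHz.
58.5 kHz mod fs = 28 kHz.
28 kHz > fs/2 = 15.25 kHz, folds to fs − 28 kHz = 2.5 kHz.
7.5 kHz ≤ fs/2 = 15.25 kHz, passes unchanged.
121.5 kHz mod fs = 30 kHz.
30 kHz > fs/2 = 15.25 kHz, folds to fs − 30 kHz = 0.5 kHz.
33 kHz mod fs = 2.5 kHz.
2.5 kHz ≤ fs/2 = 15.25 kHz, appears at 2.5 kHz.
33 kHz and 58.5 kHz both map to 2.5 kHz.

2.5 kHz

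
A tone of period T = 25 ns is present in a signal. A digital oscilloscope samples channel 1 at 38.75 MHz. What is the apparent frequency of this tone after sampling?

T = 25 ns → f = 1/T = 40 MHz.
40 MHz mod fs = 1.25 MHz.
1.25 MHz ≤ fs/2 = 19.375 MHz, appears at 1.25 MHz.

1.25 MHz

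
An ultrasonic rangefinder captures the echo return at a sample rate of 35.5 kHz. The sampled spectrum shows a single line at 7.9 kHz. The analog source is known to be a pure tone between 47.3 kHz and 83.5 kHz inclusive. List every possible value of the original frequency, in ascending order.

Frequencies that alias to 7.9 kHz are k·fs ± 7.9 kHz for integer k ≥ 0.
k=0: 7.9 kHz.
k=1: 27.6 kHz, 43.4 kHz.
k=2: 63.1 kHz, 78.9 kHz.
k=3: 98.6 kHz, 114.4 kHz.
Within [47.3 kHz, 83.5 kHz]: 63.1 kHz, 78.9 kHz.

63.1 kHz, 78.9 kHz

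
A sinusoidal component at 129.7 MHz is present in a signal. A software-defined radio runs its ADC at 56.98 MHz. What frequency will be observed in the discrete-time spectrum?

15.74 MHz

129.7 MHz mod fs = 15.74 MHz.
15.74 MHz ≤ fs/2 = 28.49 MHz, appears at 15.74 MHz.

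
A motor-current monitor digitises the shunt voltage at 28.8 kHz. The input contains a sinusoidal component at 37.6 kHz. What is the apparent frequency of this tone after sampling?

37.6 kHz mod fs = 8.8 kHz.
8.8 kHz ≤ fs/2 = 14.4 kHz, appears at 8.8 kHz.

8.8 kHz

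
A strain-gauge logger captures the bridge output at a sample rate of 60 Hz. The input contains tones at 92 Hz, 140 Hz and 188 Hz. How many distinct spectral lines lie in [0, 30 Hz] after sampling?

3

fs/2 = 30 Hz.
92 Hz mod fs = 32 Hz.
32 Hz > fs/2 = 30 Hz, folds to fs − 32 Hz = 28 Hz.
140 Hz mod fs = 20 Hz.
20 Hz ≤ fs/2 = 30 Hz, appears at 20 Hz.
188 Hz mod fs = 8 Hz.
8 Hz ≤ fs/2 = 30 Hz, appears at 8 Hz.
Distinct values: {8 Hz, 20 Hz, 28 Hz} → 3.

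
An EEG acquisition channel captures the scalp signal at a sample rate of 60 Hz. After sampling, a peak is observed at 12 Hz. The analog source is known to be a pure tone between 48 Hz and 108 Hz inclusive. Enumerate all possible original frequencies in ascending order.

Frequencies that alias to 12 Hz are k·fs ± 12 Hz for integer k ≥ 0.
k=0: 12 Hz.
k=1: 48 Hz, 72 Hz.
k=2: 108 Hz, 132 Hz.
k=3: 168 Hz, 192 Hz.
Within [48 Hz, 108 Hz]: 48 Hz, 72 Hz, 108 Hz.

48 Hz, 72 Hz, 108 Hz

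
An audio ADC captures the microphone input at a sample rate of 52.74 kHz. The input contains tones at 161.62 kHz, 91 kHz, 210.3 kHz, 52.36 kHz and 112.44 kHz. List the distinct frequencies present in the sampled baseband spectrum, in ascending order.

fs/2 = 26.37 kHz.
161.62 kHz mod fs = 3.4 kHz.
3.4 kHz ≤ fs/2 = 26.37 kHz, appears at 3.4 kHz.
91 kHz mod fs = 38.26 kHz.
38.26 kHz > fs/2 = 26.37 kHz, folds to fs − 38.26 kHz = 14.48 kHz.
210.3 kHz mod fs = 52.08 kHz.
52.08 kHz > fs/2 = 26.37 kHz, folds to fs − 52.08 kHz = 0.66 kHz.
52.36 kHz > fs/2 = 26.37 kHz, folds to fs − 52.36 kHz = 0.38 kHz.
112.44 kHz mod fs = 6.96 kHz.
6.96 kHz ≤ fs/2 = 26.37 kHz, appears at 6.96 kHz.
Distinct values: {0.38 kHz, 0.66 kHz, 3.4 kHz, 6.96 kHz, 14.48 kHz}.

0.38 kHz, 0.66 kHz, 3.4 kHz, 6.96 kHz, 14.48 kHz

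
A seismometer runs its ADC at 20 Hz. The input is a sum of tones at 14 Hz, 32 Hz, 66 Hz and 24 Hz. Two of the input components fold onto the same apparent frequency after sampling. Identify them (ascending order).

fs/2 = 10 Hz.
14 Hz > fs/2 = 10 Hz, folds to fs − 14 Hz = 6 Hz.
32 Hz mod fs = 12 Hz.
12 Hz > fs/2 = 10 Hz, folds to fs − 12 Hz = 8 Hz.
66 Hz mod fs = 6 Hz.
6 Hz ≤ fs/2 = 10 Hz, appears at 6 Hz.
24 Hz mod fs = 4 Hz.
4 Hz ≤ fs/2 = 10 Hz, appears at 4 Hz.
14 Hz and 66 Hz both map to 6 Hz.

14 Hz, 66 Hz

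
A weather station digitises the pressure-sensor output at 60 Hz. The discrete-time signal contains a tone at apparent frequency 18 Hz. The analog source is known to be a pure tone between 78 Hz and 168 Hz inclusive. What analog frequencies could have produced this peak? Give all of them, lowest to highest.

78 Hz, 102 Hz, 138 Hz, 162 Hz

Frequencies that alias to 18 Hz are k·fs ± 18 Hz for integer k ≥ 0.
k=0: 18 Hz.
k=1: 42 Hz, 78 Hz.
k=2: 102 Hz, 138 Hz.
k=3: 162 Hz, 198 Hz.
k=4: 222 Hz, 258 Hz.
Within [78 Hz, 168 Hz]: 78 Hz, 102 Hz, 138 Hz, 162 Hz.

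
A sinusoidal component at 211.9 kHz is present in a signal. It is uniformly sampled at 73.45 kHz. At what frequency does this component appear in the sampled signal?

8.45 kHz

211.9 kHz mod fs = 65 kHz.
65 kHz > fs/2 = 36.725 kHz, folds to fs − 65 kHz = 8.45 kHz.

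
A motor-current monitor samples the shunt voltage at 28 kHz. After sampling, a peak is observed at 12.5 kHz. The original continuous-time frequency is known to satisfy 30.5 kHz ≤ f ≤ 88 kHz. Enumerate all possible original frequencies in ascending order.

Frequencies that alias to 12.5 kHz are k·fs ± 12.5 kHz for integer k ≥ 0.
k=0: 12.5 kHz.
k=1: 15.5 kHz, 40.5 kHz.
k=2: 43.5 kHz, 68.5 kHz.
k=3: 71.5 kHz, 96.5 kHz.
k=4: 99.5 kHz, 124.5 kHz.
Within [30.5 kHz, 88 kHz]: 40.5 kHz, 43.5 kHz, 68.5 kHz, 71.5 kHz.

40.5 kHz, 43.5 kHz, 68.5 kHz, 71.5 kHz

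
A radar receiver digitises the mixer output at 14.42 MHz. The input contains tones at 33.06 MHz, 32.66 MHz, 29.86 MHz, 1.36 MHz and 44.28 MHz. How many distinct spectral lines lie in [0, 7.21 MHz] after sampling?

fs/2 = 7.21 MHz.
33.06 MHz mod fs = 4.22 MHz.
4.22 MHz ≤ fs/2 = 7.21 MHz, appears at 4.22 MHz.
32.66 MHz mod fs = 3.82 MHz.
3.82 MHz ≤ fs/2 = 7.21 MHz, appears at 3.82 MHz.
29.86 MHz mod fs = 1.02 MHz.
1.02 MHz ≤ fs/2 = 7.21 MHz, appears at 1.02 MHz.
1.36 MHz ≤ fs/2 = 7.21 MHz, passes unchanged.
44.28 MHz mod fs = 1.02 MHz.
1.02 MHz ≤ fs/2 = 7.21 MHz, appears at 1.02 MHz.
Distinct values: {1.02 MHz, 1.36 MHz, 3.82 MHz, 4.22 MHz} → 4.

4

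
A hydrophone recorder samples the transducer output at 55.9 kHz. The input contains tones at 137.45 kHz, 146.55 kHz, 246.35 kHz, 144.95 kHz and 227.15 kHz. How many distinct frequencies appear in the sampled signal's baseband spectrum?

4

fs/2 = 27.95 kHz.
137.45 kHz mod fs = 25.65 kHz.
25.65 kHz ≤ fs/2 = 27.95 kHz, appears at 25.65 kHz.
146.55 kHz mod fs = 34.75 kHz.
34.75 kHz > fs/2 = 27.95 kHz, folds to fs − 34.75 kHz = 21.15 kHz.
246.35 kHz mod fs = 22.75 kHz.
22.75 kHz ≤ fs/2 = 27.95 kHz, appears at 22.75 kHz.
144.95 kHz mod fs = 33.15 kHz.
33.15 kHz > fs/2 = 27.95 kHz, folds to fs − 33.15 kHz = 22.75 kHz.
227.15 kHz mod fs = 3.55 kHz.
3.55 kHz ≤ fs/2 = 27.95 kHz, appears at 3.55 kHz.
Distinct values: {3.55 kHz, 21.15 kHz, 22.75 kHz, 25.65 kHz} → 4.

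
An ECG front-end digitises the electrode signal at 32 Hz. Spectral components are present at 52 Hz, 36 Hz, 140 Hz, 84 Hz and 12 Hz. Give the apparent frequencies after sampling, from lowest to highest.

4 Hz, 12 Hz

fs/2 = 16 Hz.
52 Hz mod fs = 20 Hz.
20 Hz > fs/2 = 16 Hz, folds to fs − 20 Hz = 12 Hz.
36 Hz mod fs = 4 Hz.
4 Hz ≤ fs/2 = 16 Hz, appears at 4 Hz.
140 Hz mod fs = 12 Hz.
12 Hz ≤ fs/2 = 16 Hz, appears at 12 Hz.
84 Hz mod fs = 20 Hz.
20 Hz > fs/2 = 16 Hz, folds to fs − 20 Hz = 12 Hz.
12 Hz ≤ fs/2 = 16 Hz, passes unchanged.
Distinct values: {4 Hz, 12 Hz}.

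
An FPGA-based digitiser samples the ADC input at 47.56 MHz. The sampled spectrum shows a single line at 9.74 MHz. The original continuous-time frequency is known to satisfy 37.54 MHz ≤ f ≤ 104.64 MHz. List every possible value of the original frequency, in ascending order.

37.82 MHz, 57.3 MHz, 85.38 MHz

Frequencies that alias to 9.74 MHz are k·fs ± 9.74 MHz for integer k ≥ 0.
k=0: 9.74 MHz.
k=1: 37.82 MHz, 57.3 MHz.
k=2: 85.38 MHz, 104.86 MHz.
k=3: 132.94 MHz, 152.42 MHz.
Within [37.54 MHz, 104.64 MHz]: 37.82 MHz, 57.3 MHz, 85.38 MHz.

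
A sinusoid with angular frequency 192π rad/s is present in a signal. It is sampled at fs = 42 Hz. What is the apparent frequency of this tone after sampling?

ω = 192π rad/s → f = ω/(2π) = 96 Hz.
96 Hz mod fs = 12 Hz.
12 Hz ≤ fs/2 = 21 Hz, appears at 12 Hz.

12 Hz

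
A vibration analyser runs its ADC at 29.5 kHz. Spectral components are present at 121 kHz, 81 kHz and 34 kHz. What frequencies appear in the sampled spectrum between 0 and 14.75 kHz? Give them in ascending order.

fs/2 = 14.75 kHz.
121 kHz mod fs = 3 kHz.
3 kHz ≤ fs/2 = 14.75 kHz, appears at 3 kHz.
81 kHz mod fs = 22 kHz.
22 kHz > fs/2 = 14.75 kHz, folds to fs − 22 kHz = 7.5 kHz.
34 kHz mod fs = 4.5 kHz.
4.5 kHz ≤ fs/2 = 14.75 kHz, appears at 4.5 kHz.
Distinct values: {3 kHz, 4.5 kHz, 7.5 kHz}.

3 kHz, 4.5 kHz, 7.5 kHz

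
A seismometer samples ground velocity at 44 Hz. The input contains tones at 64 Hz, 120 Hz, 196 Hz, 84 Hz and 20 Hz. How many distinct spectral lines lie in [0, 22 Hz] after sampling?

3

fs/2 = 22 Hz.
64 Hz mod fs = 20 Hz.
20 Hz ≤ fs/2 = 22 Hz, appears at 20 Hz.
120 Hz mod fs = 32 Hz.
32 Hz > fs/2 = 22 Hz, folds to fs − 32 Hz = 12 Hz.
196 Hz mod fs = 20 Hz.
20 Hz ≤ fs/2 = 22 Hz, appears at 20 Hz.
84 Hz mod fs = 40 Hz.
40 Hz > fs/2 = 22 Hz, folds to fs − 40 Hz = 4 Hz.
20 Hz ≤ fs/2 = 22 Hz, passes unchanged.
Distinct values: {4 Hz, 12 Hz, 20 Hz} → 3.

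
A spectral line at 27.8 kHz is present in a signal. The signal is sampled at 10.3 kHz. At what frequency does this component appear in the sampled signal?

27.8 kHz mod fs = 7.2 kHz.
7.2 kHz > fs/2 = 5.15 kHz, folds to fs − 7.2 kHz = 3.1 kHz.

3.1 kHz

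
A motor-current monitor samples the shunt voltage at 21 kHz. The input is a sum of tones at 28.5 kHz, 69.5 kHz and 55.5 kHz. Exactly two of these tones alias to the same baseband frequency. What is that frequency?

7.5 kHz

fs/2 = 10.5 kHz.
28.5 kHz mod fs = 7.5 kHz.
7.5 kHz ≤ fs/2 = 10.5 kHz, appears at 7.5 kHz.
69.5 kHz mod fs = 6.5 kHz.
6.5 kHz ≤ fs/2 = 10.5 kHz, appears at 6.5 kHz.
55.5 kHz mod fs = 13.5 kHz.
13.5 kHz > fs/2 = 10.5 kHz, folds to fs − 13.5 kHz = 7.5 kHz.
28.5 kHz and 55.5 kHz both map to 7.5 kHz.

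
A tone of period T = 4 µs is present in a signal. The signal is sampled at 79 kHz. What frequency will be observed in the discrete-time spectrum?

T = 4 µs → f = 1/T = 250 kHz.
250 kHz mod fs = 13 kHz.
13 kHz ≤ fs/2 = 39.5 kHz, appears at 13 kHz.

13 kHz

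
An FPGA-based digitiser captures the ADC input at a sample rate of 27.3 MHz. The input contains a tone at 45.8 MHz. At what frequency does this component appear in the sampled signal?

45.8 MHz mod fs = 18.5 MHz.
18.5 MHz > fs/2 = 13.65 MHz, folds to fs − 18.5 MHz = 8.8 MHz.

8.8 MHz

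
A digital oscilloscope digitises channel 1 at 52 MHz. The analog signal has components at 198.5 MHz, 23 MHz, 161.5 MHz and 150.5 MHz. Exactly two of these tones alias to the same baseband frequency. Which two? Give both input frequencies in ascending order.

150.5 MHz, 161.5 MHz

fs/2 = 26 MHz.
198.5 MHz mod fs = 42.5 MHz.
42.5 MHz > fs/2 = 26 MHz, folds to fs − 42.5 MHz = 9.5 MHz.
23 MHz ≤ fs/2 = 26 MHz, passes unchanged.
161.5 MHz mod fs = 5.5 MHz.
5.5 MHz ≤ fs/2 = 26 MHz, appears at 5.5 MHz.
150.5 MHz mod fs = 46.5 MHz.
46.5 MHz > fs/2 = 26 MHz, folds to fs − 46.5 MHz = 5.5 MHz.
150.5 MHz and 161.5 MHz both map to 5.5 MHz.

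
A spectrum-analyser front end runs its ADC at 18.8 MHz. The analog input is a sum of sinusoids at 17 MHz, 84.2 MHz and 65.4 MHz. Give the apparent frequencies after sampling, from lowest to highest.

1.8 MHz, 9 MHz

fs/2 = 9.4 MHz.
17 MHz > fs/2 = 9.4 MHz, folds to fs − 17 MHz = 1.8 MHz.
84.2 MHz mod fs = 9 MHz.
9 MHz ≤ fs/2 = 9.4 MHz, appears at 9 MHz.
65.4 MHz mod fs = 9 MHz.
9 MHz ≤ fs/2 = 9.4 MHz, appears at 9 MHz.
Distinct values: {1.8 MHz, 9 MHz}.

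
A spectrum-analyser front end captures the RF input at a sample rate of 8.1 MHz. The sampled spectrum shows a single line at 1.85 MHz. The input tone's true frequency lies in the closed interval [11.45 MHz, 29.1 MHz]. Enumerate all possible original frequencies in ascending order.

Frequencies that alias to 1.85 MHz are k·fs ± 1.85 MHz for integer k ≥ 0.
k=0: 1.85 MHz.
k=1: 6.25 MHz, 9.95 MHz.
k=2: 14.35 MHz, 18.05 MHz.
k=3: 22.45 MHz, 26.15 MHz.
k=4: 30.55 MHz, 34.25 MHz.
Within [11.45 MHz, 29.1 MHz]: 14.35 MHz, 18.05 MHz, 22.45 MHz, 26.15 MHz.

14.35 MHz, 18.05 MHz, 22.45 MHz, 26.15 MHz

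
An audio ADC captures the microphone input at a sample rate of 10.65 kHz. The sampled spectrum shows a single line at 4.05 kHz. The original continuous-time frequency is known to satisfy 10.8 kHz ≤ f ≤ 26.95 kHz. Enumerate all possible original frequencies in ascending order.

Frequencies that alias to 4.05 kHz are k·fs ± 4.05 kHz for integer k ≥ 0.
k=0: 4.05 kHz.
k=1: 6.6 kHz, 14.7 kHz.
k=2: 17.25 kHz, 25.35 kHz.
k=3: 27.9 kHz, 36 kHz.
Within [10.8 kHz, 26.95 kHz]: 14.7 kHz, 17.25 kHz, 25.35 kHz.

14.7 kHz, 17.25 kHz, 25.35 kHz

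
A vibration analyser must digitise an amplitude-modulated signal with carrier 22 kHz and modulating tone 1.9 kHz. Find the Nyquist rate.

AM sidebands sit at fc ± fm = 20.1 kHz and 23.9 kHz.
Highest-frequency component: 23.9 kHz.
Nyquist rate = 2 × 23.9 kHz = 47.8 kHz.

47.8 kHz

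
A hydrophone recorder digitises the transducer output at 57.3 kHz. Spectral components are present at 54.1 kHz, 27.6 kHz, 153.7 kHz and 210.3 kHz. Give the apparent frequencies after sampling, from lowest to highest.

fs/2 = 28.65 kHz.
54.1 kHz > fs/2 = 28.65 kHz, folds to fs − 54.1 kHz = 3.2 kHz.
27.6 kHz ≤ fs/2 = 28.65 kHz, passes unchanged.
153.7 kHz mod fs = 39.1 kHz.
39.1 kHz > fs/2 = 28.65 kHz, folds to fs − 39.1 kHz = 18.2 kHz.
210.3 kHz mod fs = 38.4 kHz.
38.4 kHz > fs/2 = 28.65 kHz, folds to fs − 38.4 kHz = 18.9 kHz.
Distinct values: {3.2 kHz, 18.2 kHz, 18.9 kHz, 27.6 kHz}.

3.2 kHz, 18.2 kHz, 18.9 kHz, 27.6 kHz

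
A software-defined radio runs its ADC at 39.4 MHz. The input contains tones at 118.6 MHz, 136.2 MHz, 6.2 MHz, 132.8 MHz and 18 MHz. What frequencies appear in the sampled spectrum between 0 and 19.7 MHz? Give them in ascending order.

0.4 MHz, 6.2 MHz, 14.6 MHz, 18 MHz

fs/2 = 19.7 MHz.
118.6 MHz mod fs = 0.4 MHz.
0.4 MHz ≤ fs/2 = 19.7 MHz, appears at 0.4 MHz.
136.2 MHz mod fs = 18 MHz.
18 MHz ≤ fs/2 = 19.7 MHz, appears at 18 MHz.
6.2 MHz ≤ fs/2 = 19.7 MHz, passes unchanged.
132.8 MHz mod fs = 14.6 MHz.
14.6 MHz ≤ fs/2 = 19.7 MHz, appears at 14.6 MHz.
18 MHz ≤ fs/2 = 19.7 MHz, passes unchanged.
Distinct values: {0.4 MHz, 6.2 MHz, 14.6 MHz, 18 MHz}.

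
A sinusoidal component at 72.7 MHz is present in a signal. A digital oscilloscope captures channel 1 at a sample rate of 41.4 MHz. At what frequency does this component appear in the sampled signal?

72.7 MHz mod fs = 31.3 MHz.
31.3 MHz > fs/2 = 20.7 MHz, folds to fs − 31.3 MHz = 10.1 MHz.

10.1 MHz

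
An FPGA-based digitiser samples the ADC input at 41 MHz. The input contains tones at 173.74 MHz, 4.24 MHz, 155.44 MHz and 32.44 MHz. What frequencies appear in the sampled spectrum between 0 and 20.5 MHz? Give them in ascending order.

4.24 MHz, 8.56 MHz, 9.74 MHz

fs/2 = 20.5 MHz.
173.74 MHz mod fs = 9.74 MHz.
9.74 MHz ≤ fs/2 = 20.5 MHz, appears at 9.74 MHz.
4.24 MHz ≤ fs/2 = 20.5 MHz, passes unchanged.
155.44 MHz mod fs = 32.44 MHz.
32.44 MHz > fs/2 = 20.5 MHz, folds to fs − 32.44 MHz = 8.56 MHz.
32.44 MHz > fs/2 = 20.5 MHz, folds to fs − 32.44 MHz = 8.56 MHz.
Distinct values: {4.24 MHz, 8.56 MHz, 9.74 MHz}.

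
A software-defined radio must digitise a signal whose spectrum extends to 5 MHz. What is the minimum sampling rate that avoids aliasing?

10 MHz

Nyquist rate = 2 × 5 MHz = 10 MHz.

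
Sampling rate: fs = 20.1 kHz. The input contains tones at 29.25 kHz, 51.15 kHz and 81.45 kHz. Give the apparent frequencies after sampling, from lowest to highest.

1.05 kHz, 9.15 kHz

fs/2 = 10.05 kHz.
29.25 kHz mod fs = 9.15 kHz.
9.15 kHz ≤ fs/2 = 10.05 kHz, appears at 9.15 kHz.
51.15 kHz mod fs = 10.95 kHz.
10.95 kHz > fs/2 = 10.05 kHz, folds to fs − 10.95 kHz = 9.15 kHz.
81.45 kHz mod fs = 1.05 kHz.
1.05 kHz ≤ fs/2 = 10.05 kHz, appears at 1.05 kHz.
Distinct values: {1.05 kHz, 9.15 kHz}.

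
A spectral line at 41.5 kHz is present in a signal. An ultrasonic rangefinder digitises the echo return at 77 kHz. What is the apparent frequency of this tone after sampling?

41.5 kHz > fs/2 = 38.5 kHz, folds to fs − 41.5 kHz = 35.5 kHz.

35.5 kHz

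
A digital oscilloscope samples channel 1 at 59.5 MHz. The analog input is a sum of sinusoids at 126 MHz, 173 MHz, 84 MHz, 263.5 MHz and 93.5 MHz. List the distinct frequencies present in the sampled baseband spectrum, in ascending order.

5.5 MHz, 7 MHz, 24.5 MHz, 25.5 MHz

fs/2 = 29.75 MHz.
126 MHz mod fs = 7 MHz.
7 MHz ≤ fs/2 = 29.75 MHz, appears at 7 MHz.
173 MHz mod fs = 54 MHz.
54 MHz > fs/2 = 29.75 MHz, folds to fs − 54 MHz = 5.5 MHz.
84 MHz mod fs = 24.5 MHz.
24.5 MHz ≤ fs/2 = 29.75 MHz, appears at 24.5 MHz.
263.5 MHz mod fs = 25.5 MHz.
25.5 MHz ≤ fs/2 = 29.75 MHz, appears at 25.5 MHz.
93.5 MHz mod fs = 34 MHz.
34 MHz > fs/2 = 29.75 MHz, folds to fs − 34 MHz = 25.5 MHz.
Distinct values: {5.5 MHz, 7 MHz, 24.5 MHz, 25.5 MHz}.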